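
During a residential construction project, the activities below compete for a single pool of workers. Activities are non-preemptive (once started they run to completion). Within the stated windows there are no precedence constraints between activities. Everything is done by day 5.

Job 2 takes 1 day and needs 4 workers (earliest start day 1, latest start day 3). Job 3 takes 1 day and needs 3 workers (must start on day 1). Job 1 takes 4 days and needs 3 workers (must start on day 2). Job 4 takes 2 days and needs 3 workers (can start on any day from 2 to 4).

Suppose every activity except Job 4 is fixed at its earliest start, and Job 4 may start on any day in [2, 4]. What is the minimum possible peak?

Job 4@2: d1:7  d2:6  d3:6  d4:3  d5:3 → peak 7
Job 4@3: d1:7  d2:3  d3:6  d4:6  d5:3 → peak 7
Job 4@4: d1:7  d2:3  d3:3  d4:6  d5:6 → peak 7
Best is Job 4@2, peak 7.

7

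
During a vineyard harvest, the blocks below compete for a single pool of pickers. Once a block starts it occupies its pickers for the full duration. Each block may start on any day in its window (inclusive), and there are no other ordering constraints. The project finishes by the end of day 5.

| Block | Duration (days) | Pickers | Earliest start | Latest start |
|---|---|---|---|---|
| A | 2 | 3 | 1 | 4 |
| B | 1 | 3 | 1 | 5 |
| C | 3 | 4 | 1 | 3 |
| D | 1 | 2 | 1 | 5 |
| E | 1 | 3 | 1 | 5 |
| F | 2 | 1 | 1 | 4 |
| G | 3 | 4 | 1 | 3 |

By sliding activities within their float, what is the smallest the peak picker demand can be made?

9

Early-start (A@1, B@1, C@1, D@1, E@1, F@1, G@1) gives peak 20: d1:20  d2:12  d3:8  d4:0  d5:0.
Shift C→2, E→5, G→3.
Schedule A@1, B@1, C@2, D@1, E@5, F@1, G@3: d1:9  d2:8  d3:8  d4:8  d5:7 — peak 9.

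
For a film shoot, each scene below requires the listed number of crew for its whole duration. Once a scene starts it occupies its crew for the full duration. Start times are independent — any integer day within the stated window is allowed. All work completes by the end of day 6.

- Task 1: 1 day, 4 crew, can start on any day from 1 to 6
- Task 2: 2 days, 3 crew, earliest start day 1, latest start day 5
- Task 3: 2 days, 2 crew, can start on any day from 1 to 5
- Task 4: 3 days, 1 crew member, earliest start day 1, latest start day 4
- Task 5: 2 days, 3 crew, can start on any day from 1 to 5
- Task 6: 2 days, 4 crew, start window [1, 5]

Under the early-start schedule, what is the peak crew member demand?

Early-start schedule: Task 1@1, Task 2@1, Task 3@1, Task 4@1, Task 5@1, Task 6@1.
Load per day: day 1: 17, day 2: 13, day 3: 1, day 4: 0, day 5: 0, day 6: 0.
Peak is 17.

17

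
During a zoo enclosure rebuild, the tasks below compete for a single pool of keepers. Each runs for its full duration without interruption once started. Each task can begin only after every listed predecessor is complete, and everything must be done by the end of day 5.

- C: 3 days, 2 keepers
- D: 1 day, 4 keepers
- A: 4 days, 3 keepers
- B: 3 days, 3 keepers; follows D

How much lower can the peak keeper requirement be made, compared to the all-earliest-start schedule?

1

Early-start peak: d1:9  d2:8  d3:8  d4:6  d5:0 ⇒ 9.
Leveled (C@1, D@1, A@2, B@2): d1:6  d2:8  d3:8  d4:6  d5:3 ⇒ 8.
Reduction 9 − 8 = 1.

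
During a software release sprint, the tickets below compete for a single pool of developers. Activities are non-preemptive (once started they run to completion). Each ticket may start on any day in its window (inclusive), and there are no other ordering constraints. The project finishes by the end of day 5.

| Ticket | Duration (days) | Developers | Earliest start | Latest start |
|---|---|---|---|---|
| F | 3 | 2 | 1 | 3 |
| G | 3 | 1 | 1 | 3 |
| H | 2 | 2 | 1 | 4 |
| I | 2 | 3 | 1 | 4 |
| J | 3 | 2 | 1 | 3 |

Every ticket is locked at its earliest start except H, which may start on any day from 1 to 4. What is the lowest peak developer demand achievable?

H@1: d1:10  d2:10  d3:5  d4:0  d5:0 → peak 10
H@2: d1:8  d2:10  d3:7  d4:0  d5:0 → peak 10
H@3: d1:8  d2:8  d3:7  d4:2  d5:0 → peak 8
H@4: d1:8  d2:8  d3:5  d4:2  d5:2 → peak 8
Best is H@3, peak 8.

8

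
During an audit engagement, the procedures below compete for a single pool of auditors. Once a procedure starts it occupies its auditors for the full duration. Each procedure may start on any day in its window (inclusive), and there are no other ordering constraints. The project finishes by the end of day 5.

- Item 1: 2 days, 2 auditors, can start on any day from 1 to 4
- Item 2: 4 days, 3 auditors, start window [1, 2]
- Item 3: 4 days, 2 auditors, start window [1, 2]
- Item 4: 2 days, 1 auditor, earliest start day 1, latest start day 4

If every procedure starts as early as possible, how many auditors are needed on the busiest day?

8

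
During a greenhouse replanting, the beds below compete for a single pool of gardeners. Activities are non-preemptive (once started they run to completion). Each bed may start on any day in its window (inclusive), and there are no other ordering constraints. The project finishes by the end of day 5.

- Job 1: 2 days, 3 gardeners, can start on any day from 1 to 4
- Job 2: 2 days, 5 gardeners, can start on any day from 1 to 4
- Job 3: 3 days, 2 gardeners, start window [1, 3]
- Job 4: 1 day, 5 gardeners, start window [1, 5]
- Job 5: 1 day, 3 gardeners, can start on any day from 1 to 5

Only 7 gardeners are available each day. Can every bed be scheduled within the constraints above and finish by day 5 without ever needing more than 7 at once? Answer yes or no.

yes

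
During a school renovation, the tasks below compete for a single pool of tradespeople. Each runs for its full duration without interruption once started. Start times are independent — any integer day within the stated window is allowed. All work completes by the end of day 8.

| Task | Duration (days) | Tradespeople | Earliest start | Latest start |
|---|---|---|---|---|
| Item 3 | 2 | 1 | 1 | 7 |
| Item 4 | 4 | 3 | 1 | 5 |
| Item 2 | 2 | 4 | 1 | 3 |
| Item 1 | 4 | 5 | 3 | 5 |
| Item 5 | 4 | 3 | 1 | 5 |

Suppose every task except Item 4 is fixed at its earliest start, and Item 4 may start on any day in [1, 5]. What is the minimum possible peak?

Item 4@1: d1:11  d2:11  d3:11  d4:11  d5:5  d6:5  d7:0  d8:0 → peak 11
Item 4@2: d1:8  d2:11  d3:11  d4:11  d5:8  d6:5  d7:0  d8:0 → peak 11
Item 4@3: d1:8  d2:8  d3:11  d4:11  d5:8  d6:8  d7:0  d8:0 → peak 11
Item 4@4: d1:8  d2:8  d3:8  d4:11  d5:8  d6:8  d7:3  d8:0 → peak 11
Item 4@5: d1:8  d2:8  d3:8  d4:8  d5:8  d6:8  d7:3  d8:3 → peak 8
Best is Item 4@5, peak 8.

8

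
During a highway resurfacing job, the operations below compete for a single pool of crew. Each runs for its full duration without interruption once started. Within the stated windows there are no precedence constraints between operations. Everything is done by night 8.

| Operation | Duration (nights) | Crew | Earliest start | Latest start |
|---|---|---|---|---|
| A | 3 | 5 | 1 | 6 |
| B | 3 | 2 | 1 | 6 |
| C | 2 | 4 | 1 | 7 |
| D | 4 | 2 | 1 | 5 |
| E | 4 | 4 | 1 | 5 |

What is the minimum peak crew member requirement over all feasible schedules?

Early-start (A@1, B@1, C@1, D@1, E@1) gives peak 17: n1:17  n2:17  n3:13  n4:6  n5:0  n6:0  n7:0  n8:0.
Shift B→4, C→7, E→4.
Schedule A@1, B@4, C@7, D@1, E@4: n1:7  n2:7  n3:7  n4:8  n5:6  n6:6  n7:8  n8:4 — peak 8.

8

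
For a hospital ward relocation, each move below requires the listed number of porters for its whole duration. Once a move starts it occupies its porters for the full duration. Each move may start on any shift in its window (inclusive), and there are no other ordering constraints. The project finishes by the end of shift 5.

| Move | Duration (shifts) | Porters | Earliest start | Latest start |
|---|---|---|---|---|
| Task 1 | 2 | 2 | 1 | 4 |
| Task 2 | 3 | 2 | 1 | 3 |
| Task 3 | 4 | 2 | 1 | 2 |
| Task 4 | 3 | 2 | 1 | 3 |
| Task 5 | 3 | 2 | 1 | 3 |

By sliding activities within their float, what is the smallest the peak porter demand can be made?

8

Early-start (Task 1@1, Task 2@1, Task 3@1, Task 4@1, Task 5@1) gives peak 10: s1:10  s2:10  s3:8  s4:2  s5:0.
Shift Task 5→3.
Schedule Task 1@1, Task 2@1, Task 3@1, Task 4@1, Task 5@3: s1:8  s2:8  s3:8  s4:4  s5:2 — peak 8.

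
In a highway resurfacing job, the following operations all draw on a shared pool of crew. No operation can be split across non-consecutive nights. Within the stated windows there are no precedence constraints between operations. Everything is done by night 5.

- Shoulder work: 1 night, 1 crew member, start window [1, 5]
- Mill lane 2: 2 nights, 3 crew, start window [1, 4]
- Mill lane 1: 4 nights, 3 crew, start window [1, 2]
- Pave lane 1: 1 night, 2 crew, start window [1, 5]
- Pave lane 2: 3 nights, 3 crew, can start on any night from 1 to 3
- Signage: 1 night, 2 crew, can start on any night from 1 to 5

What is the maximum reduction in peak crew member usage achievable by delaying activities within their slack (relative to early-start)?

Early-start peak: n1:14  n2:9  n3:6  n4:3  n5:0 ⇒ 14.
Leveled (Shoulder work@1, Mill lane 2@1, Mill lane 1@1, Pave lane 1@5, Pave lane 2@3, Signage@5): n1:7  n2:6  n3:6  n4:6  n5:7 ⇒ 7.
Reduction 14 − 7 = 7.

7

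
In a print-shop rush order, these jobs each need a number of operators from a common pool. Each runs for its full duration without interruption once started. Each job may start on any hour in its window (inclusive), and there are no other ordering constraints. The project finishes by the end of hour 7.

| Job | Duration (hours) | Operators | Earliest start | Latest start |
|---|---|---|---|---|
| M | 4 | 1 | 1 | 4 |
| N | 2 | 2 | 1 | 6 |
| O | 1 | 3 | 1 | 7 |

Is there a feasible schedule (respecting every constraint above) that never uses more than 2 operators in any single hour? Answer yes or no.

no

The minimum achievable peak is 3; 2 < 3, so no feasible schedule stays within the cap.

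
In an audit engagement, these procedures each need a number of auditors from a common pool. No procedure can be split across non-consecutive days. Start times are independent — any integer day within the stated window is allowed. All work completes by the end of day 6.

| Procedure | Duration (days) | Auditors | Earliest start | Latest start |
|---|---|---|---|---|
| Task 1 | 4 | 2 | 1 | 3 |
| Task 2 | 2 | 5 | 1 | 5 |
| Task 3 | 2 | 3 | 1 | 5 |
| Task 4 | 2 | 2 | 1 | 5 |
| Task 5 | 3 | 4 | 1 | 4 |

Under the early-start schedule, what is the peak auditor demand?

Early-start schedule: Task 1@1, Task 2@1, Task 3@1, Task 4@1, Task 5@1.
Load per day: day 1: 16, day 2: 16, day 3: 6, day 4: 2, day 5: 0, day 6: 0.
Peak is 16.

16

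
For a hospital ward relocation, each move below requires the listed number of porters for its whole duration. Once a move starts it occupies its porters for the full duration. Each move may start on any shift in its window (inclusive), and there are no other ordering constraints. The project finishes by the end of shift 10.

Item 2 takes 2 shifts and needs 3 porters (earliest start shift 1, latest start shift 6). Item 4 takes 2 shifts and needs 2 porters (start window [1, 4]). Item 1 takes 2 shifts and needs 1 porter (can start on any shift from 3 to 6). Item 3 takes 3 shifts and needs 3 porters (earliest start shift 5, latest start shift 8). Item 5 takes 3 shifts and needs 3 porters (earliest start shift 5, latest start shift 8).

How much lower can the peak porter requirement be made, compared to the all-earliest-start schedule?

3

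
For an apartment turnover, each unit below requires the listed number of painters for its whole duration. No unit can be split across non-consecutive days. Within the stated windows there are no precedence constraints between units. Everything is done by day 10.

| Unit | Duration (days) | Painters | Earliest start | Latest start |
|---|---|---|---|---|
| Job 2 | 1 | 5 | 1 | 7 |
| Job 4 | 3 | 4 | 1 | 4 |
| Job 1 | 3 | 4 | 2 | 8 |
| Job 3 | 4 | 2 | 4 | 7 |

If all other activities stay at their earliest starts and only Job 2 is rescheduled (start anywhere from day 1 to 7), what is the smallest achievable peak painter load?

Job 2@1: d1:9  d2:8  d3:8  d4:6  d5:2  d6:2  d7:2  d8:0  d9:0  d10:0 → peak 9
Job 2@2: d1:4  d2:13  d3:8  d4:6  d5:2  d6:2  d7:2  d8:0  d9:0  d10:0 → peak 13
Job 2@3: d1:4  d2:8  d3:13  d4:6  d5:2  d6:2  d7:2  d8:0  d9:0  d10:0 → peak 13
Job 2@4: d1:4  d2:8  d3:8  d4:11  d5:2  d6:2  d7:2  d8:0  d9:0  d10:0 → peak 11
Job 2@5: d1:4  d2:8  d3:8  d4:6  d5:7  d6:2  d7:2  d8:0  d9:0  d10:0 → peak 8
Job 2@6: d1:4  d2:8  d3:8  d4:6  d5:2  d6:7  d7:2  d8:0  d9:0  d10:0 → peak 8
Job 2@7: d1:4  d2:8  d3:8  d4:6  d5:2  d6:2  d7:7  d8:0  d9:0  d10:0 → peak 8
Best is Job 2@5, peak 8.

8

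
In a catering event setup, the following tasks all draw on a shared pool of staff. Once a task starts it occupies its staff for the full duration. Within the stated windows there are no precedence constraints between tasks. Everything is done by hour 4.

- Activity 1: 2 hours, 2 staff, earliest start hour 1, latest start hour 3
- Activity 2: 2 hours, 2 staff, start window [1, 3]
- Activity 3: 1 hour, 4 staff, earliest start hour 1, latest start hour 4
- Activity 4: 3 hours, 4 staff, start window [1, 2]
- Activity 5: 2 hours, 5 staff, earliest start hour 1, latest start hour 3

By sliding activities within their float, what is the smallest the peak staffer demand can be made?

9

Early-start (Activity 1@1, Activity 2@1, Activity 3@1, Activity 4@1, Activity 5@1) gives peak 17: h1:17  h2:13  h3:4  h4:0.
Shift Activity 4→2, Activity 5→3.
Schedule Activity 1@1, Activity 2@1, Activity 3@1, Activity 4@2, Activity 5@3: h1:8  h2:8  h3:9  h4:9 — peak 9.
Total staffer-hours = 34 over 4 hours ⇒ peak ≥ ⌈34/4⌉ = 9, so 9 is optimal.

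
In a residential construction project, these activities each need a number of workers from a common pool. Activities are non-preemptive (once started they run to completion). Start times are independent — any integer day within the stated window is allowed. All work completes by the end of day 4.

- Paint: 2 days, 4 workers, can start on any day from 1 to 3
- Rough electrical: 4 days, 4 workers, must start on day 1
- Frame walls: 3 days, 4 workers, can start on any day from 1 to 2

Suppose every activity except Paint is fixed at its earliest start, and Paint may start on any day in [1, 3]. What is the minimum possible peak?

12

Paint@1: d1:12  d2:12  d3:8  d4:4 → peak 12
Paint@2: d1:8  d2:12  d3:12  d4:4 → peak 12
Paint@3: d1:8  d2:8  d3:12  d4:8 → peak 12
Best is Paint@1, peak 12.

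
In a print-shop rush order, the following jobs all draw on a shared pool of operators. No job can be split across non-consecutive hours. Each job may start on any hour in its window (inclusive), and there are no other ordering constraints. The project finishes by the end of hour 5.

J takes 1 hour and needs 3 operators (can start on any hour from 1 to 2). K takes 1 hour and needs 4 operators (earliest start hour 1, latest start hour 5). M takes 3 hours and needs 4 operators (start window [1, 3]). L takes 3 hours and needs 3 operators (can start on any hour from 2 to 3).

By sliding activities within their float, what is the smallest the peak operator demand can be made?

Early-start (J@1, K@1, M@1, L@2) gives peak 11: h1:11  h2:7  h3:7  h4:3  h5:0.
Shift M→2.
Schedule J@1, K@1, M@2, L@2: h1:7  h2:7  h3:7  h4:7  h5:0 — peak 7.

7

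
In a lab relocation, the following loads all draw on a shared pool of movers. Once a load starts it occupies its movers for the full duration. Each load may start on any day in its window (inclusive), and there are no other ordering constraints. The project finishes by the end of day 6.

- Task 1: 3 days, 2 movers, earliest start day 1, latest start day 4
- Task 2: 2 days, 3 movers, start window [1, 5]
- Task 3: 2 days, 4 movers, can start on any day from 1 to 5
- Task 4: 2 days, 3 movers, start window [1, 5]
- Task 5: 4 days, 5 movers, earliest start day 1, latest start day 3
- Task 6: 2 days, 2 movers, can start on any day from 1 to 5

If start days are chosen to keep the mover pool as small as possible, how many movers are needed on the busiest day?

9

Early-start (Task 1@1, Task 2@1, Task 3@1, Task 4@1, Task 5@1, Task 6@1) gives peak 19: d1:19  d2:19  d3:7  d4:5  d5:0  d6:0.
Shift Task 4→5, Task 5→3, Task 6→3.
Schedule Task 1@1, Task 2@1, Task 3@1, Task 4@5, Task 5@3, Task 6@3: d1:9  d2:9  d3:9  d4:7  d5:8  d6:8 — peak 9.
Total mover-days = 50 over 6 days ⇒ peak ≥ ⌈50/6⌉ = 9, so 9 is optimal.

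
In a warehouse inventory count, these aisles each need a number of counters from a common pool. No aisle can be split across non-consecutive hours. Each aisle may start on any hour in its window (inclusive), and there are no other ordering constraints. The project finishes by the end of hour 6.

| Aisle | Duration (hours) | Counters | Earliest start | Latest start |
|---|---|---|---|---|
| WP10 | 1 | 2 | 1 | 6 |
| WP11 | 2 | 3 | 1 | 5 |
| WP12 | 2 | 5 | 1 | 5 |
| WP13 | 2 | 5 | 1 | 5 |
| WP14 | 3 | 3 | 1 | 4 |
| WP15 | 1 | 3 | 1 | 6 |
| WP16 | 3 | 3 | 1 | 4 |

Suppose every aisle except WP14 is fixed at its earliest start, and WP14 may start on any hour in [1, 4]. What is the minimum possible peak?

WP14@1: h1:24  h2:19  h3:6  h4:0  h5:0  h6:0 → peak 24
WP14@2: h1:21  h2:19  h3:6  h4:3  h5:0  h6:0 → peak 21
WP14@3: h1:21  h2:16  h3:6  h4:3  h5:3  h6:0 → peak 21
WP14@4: h1:21  h2:16  h3:3  h4:3  h5:3  h6:3 → peak 21
Best is WP14@2, peak 21.

21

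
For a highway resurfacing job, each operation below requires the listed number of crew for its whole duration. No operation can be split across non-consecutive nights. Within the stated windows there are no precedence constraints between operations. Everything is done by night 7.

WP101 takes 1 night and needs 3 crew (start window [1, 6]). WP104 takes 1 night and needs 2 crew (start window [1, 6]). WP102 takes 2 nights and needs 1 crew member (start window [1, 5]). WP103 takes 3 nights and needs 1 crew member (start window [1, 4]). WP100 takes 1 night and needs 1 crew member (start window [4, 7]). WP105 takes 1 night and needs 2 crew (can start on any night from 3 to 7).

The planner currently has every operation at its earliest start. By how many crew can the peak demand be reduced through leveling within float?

4

Early-start peak: n1:7  n2:2  n3:3  n4:1  n5:0  n6:0  n7:0 ⇒ 7.
Leveled (WP101@1, WP104@2, WP102@2, WP103@3, WP100@4, WP105@5): n1:3  n2:3  n3:2  n4:2  n5:3  n6:0  n7:0 ⇒ 3.
Reduction 7 − 3 = 4.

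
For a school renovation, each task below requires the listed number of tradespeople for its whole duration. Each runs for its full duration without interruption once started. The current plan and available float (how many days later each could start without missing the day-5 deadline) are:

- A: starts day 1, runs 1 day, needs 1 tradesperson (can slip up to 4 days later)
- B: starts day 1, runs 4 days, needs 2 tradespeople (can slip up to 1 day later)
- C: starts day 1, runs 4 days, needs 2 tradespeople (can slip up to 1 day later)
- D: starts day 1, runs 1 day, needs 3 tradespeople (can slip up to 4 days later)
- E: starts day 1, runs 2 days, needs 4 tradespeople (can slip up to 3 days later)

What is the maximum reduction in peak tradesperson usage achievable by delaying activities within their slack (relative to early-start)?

Early-start peak: d1:12  d2:8  d3:4  d4:4  d5:0 ⇒ 12.
Leveled (A@1, B@1, C@1, D@1, E@2): d1:8  d2:8  d3:8  d4:4  d5:0 ⇒ 8.
Reduction 12 − 8 = 4.

4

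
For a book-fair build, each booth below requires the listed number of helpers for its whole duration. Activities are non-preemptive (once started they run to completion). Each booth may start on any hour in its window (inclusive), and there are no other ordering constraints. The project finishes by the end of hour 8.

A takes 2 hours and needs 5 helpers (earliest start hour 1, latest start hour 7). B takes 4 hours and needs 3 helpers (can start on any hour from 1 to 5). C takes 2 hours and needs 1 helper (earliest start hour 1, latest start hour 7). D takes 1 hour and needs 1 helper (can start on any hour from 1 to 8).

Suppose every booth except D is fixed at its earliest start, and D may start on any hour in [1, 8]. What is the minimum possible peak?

9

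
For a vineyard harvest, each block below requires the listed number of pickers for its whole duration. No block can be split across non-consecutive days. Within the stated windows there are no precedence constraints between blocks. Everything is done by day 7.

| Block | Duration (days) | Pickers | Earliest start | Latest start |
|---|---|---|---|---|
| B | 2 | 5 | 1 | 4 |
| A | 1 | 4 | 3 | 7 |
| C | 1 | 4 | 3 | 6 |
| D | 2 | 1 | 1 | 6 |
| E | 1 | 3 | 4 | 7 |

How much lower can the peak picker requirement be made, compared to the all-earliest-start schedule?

3

Early-start peak: d1:6  d2:6  d3:8  d4:3  d5:0  d6:0  d7:0 ⇒ 8.
Leveled (B@1, A@3, C@4, D@3, E@5): d1:5  d2:5  d3:5  d4:5  d5:3  d6:0  d7:0 ⇒ 5.
Reduction 8 − 5 = 3.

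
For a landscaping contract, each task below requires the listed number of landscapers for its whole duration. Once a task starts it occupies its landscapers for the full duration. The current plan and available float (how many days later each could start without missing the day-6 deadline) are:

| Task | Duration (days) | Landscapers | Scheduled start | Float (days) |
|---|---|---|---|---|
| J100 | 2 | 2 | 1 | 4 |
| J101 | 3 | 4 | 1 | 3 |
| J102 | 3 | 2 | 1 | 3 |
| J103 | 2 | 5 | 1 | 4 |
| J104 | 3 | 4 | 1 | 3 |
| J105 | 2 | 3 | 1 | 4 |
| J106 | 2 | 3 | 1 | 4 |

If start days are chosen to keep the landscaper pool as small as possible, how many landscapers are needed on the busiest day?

Early-start (J100@1, J101@1, J102@1, J103@1, J104@1, J105@1, J106@1) gives peak 23: d1:23  d2:23  d3:10  d4:0  d5:0  d6:0.
Shift J103→3, J104→4, J106→5.
Schedule J100@1, J101@1, J102@1, J103@3, J104@4, J105@1, J106@5: d1:11  d2:11  d3:11  d4:9  d5:7  d6:7 — peak 11.

11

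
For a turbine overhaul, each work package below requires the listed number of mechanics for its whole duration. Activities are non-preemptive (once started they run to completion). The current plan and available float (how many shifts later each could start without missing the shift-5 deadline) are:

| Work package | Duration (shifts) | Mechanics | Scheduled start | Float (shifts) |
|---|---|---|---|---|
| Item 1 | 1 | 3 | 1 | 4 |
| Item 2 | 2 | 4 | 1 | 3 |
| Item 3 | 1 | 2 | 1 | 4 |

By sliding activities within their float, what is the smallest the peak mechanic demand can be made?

Early-start (Item 1@1, Item 2@1, Item 3@1) gives peak 9: s1:9  s2:4  s3:0  s4:0  s5:0.
Shift Item 2→2, Item 3→4.
Schedule Item 1@1, Item 2@2, Item 3@4: s1:3  s2:4  s3:4  s4:2  s5:0 — peak 4.

4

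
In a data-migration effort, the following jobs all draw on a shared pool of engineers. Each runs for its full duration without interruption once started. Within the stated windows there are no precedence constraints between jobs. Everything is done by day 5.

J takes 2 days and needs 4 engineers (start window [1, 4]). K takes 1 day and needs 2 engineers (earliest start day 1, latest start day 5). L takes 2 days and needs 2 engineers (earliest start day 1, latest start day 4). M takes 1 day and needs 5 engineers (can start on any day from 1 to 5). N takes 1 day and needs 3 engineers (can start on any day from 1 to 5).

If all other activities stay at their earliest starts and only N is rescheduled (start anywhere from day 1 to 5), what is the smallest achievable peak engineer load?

N@1: d1:16  d2:6  d3:0  d4:0  d5:0 → peak 16
N@2: d1:13  d2:9  d3:0  d4:0  d5:0 → peak 13
N@3: d1:13  d2:6  d3:3  d4:0  d5:0 → peak 13
N@4: d1:13  d2:6  d3:0  d4:3  d5:0 → peak 13
N@5: d1:13  d2:6  d3:0  d4:0  d5:3 → peak 13
Best is N@2, peak 13.

13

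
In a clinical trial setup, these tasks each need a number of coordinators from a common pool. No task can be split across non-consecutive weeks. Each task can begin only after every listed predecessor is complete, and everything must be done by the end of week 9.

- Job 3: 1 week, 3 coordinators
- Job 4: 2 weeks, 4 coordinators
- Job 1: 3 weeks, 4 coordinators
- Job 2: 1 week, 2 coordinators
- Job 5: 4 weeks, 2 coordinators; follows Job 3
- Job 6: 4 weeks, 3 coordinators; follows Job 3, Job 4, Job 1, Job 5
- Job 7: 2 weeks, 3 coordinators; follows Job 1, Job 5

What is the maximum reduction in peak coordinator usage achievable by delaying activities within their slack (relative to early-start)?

Early-start peak: w1:13  w2:10  w3:6  w4:2  w5:2  w6:6  w7:6  w8:3  w9:3 ⇒ 13.
Leveled (Job 3@1, Job 4@1, Job 1@3, Job 2@6, Job 5@2, Job 6@6, Job 7@7): w1:7  w2:6  w3:6  w4:6  w5:6  w6:5  w7:6  w8:6  w9:3 ⇒ 7.
Reduction 13 − 7 = 6.

6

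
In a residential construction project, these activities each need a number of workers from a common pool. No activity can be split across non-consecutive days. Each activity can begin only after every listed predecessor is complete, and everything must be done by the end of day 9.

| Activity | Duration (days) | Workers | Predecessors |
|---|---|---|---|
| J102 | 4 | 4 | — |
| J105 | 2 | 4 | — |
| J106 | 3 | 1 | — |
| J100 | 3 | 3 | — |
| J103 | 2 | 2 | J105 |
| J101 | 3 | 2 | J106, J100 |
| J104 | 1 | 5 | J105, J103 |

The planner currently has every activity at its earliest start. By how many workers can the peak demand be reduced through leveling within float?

Early-start peak: d1:12  d2:12  d3:10  d4:8  d5:7  d6:2  d7:0  d8:0  d9:0 ⇒ 12.
Leveled (J102@1, J105@5, J106@1, J100@4, J103@7, J101@7, J104@9): d1:5  d2:5  d3:5  d4:7  d5:7  d6:7  d7:4  d8:4  d9:7 ⇒ 7.
Reduction 12 − 7 = 5.

5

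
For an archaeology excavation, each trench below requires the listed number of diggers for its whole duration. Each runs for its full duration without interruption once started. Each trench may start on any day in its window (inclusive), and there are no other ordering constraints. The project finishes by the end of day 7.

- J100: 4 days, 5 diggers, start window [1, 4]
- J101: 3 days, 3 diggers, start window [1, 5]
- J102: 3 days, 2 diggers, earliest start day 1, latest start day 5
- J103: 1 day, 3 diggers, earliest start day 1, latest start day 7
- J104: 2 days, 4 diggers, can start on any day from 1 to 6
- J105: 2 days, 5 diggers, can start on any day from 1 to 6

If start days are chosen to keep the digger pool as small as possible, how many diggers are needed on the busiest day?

9

Early-start (J100@1, J101@1, J102@1, J103@1, J104@1, J105@1) gives peak 22: d1:22  d2:19  d3:10  d4:5  d5:0  d6:0  d7:0.
Shift J102→5, J103→5, J104→4, J105→6.
Schedule J100@1, J101@1, J102@5, J103@5, J104@4, J105@6: d1:8  d2:8  d3:8  d4:9  d5:9  d6:7  d7:7 — peak 9.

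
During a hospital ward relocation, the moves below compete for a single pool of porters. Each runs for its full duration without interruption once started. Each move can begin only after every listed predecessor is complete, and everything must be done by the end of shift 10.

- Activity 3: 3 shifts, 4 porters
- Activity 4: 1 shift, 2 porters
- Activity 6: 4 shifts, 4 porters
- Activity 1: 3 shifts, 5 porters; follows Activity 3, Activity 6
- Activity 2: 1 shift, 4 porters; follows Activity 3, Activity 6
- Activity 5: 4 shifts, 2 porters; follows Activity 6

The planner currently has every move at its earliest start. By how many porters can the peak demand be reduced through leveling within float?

3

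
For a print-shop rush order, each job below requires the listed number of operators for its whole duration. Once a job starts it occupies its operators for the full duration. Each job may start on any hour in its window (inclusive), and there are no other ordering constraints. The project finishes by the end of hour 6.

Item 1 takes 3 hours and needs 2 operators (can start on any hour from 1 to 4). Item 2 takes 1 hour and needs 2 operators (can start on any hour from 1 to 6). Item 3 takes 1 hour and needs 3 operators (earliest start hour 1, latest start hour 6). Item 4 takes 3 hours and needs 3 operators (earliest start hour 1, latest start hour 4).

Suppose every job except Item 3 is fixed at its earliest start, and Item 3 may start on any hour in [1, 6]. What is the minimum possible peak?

7

Item 3@1: h1:10  h2:5  h3:5  h4:0  h5:0  h6:0 → peak 10
Item 3@2: h1:7  h2:8  h3:5  h4:0  h5:0  h6:0 → peak 8
Item 3@3: h1:7  h2:5  h3:8  h4:0  h5:0  h6:0 → peak 8
Item 3@4: h1:7  h2:5  h3:5  h4:3  h5:0  h6:0 → peak 7
Item 3@5: h1:7  h2:5  h3:5  h4:0  h5:3  h6:0 → peak 7
Item 3@6: h1:7  h2:5  h3:5  h4:0  h5:0  h6:3 → peak 7
Best is Item 3@4, peak 7.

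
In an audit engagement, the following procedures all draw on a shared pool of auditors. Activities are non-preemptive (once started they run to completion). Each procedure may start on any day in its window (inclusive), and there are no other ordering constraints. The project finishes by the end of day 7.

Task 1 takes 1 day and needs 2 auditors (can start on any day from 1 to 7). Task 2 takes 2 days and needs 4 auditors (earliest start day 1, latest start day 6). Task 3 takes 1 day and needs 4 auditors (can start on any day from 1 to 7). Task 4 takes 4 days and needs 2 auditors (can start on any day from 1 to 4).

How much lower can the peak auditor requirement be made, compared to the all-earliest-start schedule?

8

Early-start peak: d1:12  d2:6  d3:2  d4:2  d5:0  d6:0  d7:0 ⇒ 12.
Leveled (Task 1@1, Task 2@5, Task 3@7, Task 4@1): d1:4  d2:2  d3:2  d4:2  d5:4  d6:4  d7:4 ⇒ 4.
Reduction 12 − 4 = 8.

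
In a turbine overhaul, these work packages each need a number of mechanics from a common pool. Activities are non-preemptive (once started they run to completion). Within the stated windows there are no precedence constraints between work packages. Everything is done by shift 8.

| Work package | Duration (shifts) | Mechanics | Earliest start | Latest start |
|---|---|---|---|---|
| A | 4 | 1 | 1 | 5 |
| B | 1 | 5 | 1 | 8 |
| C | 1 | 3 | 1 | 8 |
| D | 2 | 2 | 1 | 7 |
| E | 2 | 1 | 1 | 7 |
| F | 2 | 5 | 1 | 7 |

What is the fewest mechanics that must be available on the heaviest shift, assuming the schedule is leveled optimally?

5

Early-start (A@1, B@1, C@1, D@1, E@1, F@1) gives peak 17: s1:17  s2:9  s3:1  s4:1  s5:0  s6:0  s7:0  s8:0.
Shift B→5, D→2, F→6.
Schedule A@1, B@5, C@1, D@2, E@1, F@6: s1:5  s2:4  s3:3  s4:1  s5:5  s6:5  s7:5  s8:0 — peak 5.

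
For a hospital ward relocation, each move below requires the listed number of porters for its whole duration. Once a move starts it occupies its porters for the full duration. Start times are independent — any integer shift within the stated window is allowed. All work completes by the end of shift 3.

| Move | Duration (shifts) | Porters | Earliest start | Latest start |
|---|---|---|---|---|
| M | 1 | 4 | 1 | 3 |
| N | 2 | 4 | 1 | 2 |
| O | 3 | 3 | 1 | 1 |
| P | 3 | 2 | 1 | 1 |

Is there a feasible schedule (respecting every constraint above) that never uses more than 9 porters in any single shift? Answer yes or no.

Schedule M@1, N@2, O@1, P@1: s1:9  s2:9  s3:9 — peak 9 ≤ 9.

yes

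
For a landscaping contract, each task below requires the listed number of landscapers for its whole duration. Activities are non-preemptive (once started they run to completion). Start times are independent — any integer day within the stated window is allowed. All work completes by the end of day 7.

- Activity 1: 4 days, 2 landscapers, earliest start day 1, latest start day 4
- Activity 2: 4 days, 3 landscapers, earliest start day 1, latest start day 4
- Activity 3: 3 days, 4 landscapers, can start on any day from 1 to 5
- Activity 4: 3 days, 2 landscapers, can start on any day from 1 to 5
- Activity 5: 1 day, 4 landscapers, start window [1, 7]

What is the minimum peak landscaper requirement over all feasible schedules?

7

Early-start (Activity 1@1, Activity 2@1, Activity 3@1, Activity 4@1, Activity 5@1) gives peak 15: d1:15  d2:11  d3:11  d4:5  d5:0  d6:0  d7:0.
Shift Activity 2→2, Activity 3→5, Activity 4→2.
Schedule Activity 1@1, Activity 2@2, Activity 3@5, Activity 4@2, Activity 5@1: d1:6  d2:7  d3:7  d4:7  d5:7  d6:4  d7:4 — peak 7.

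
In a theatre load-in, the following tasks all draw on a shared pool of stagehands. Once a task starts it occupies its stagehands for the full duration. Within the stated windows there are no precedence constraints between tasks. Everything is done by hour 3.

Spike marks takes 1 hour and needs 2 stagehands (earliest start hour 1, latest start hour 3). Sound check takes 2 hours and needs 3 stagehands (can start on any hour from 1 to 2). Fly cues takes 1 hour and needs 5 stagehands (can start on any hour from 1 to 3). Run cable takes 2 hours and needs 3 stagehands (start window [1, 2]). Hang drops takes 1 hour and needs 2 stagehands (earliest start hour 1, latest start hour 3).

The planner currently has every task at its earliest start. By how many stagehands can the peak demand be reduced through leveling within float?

Early-start peak: h1:15  h2:6  h3:0 ⇒ 15.
Leveled (Spike marks@1, Sound check@1, Fly cues@3, Run cable@1, Hang drops@2): h1:8  h2:8  h3:5 ⇒ 8.
Reduction 15 − 8 = 7.

7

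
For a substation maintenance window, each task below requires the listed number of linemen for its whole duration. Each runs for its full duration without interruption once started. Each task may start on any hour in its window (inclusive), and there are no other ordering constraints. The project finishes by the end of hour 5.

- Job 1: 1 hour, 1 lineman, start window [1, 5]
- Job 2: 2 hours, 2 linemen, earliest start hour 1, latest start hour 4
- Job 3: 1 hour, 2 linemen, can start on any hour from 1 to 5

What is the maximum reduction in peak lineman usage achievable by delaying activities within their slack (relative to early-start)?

3

Early-start peak: h1:5  h2:2  h3:0  h4:0  h5:0 ⇒ 5.
Leveled (Job 1@1, Job 2@2, Job 3@4): h1:1  h2:2  h3:2  h4:2  h5:0 ⇒ 2.
Reduction 5 − 2 = 3.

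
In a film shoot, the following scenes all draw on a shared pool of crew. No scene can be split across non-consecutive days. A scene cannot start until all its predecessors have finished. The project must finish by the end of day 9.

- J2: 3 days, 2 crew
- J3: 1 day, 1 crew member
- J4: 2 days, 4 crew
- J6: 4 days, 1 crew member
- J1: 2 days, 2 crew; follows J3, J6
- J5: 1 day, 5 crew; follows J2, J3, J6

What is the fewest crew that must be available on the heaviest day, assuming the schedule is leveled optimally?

Early-start (J2@1, J3@1, J4@1, J6@1, J1@5, J5@5) gives peak 8: d1:8  d2:7  d3:3  d4:1  d5:7  d6:2  d7:0  d8:0  d9:0.
Shift J4→4, J1→6, J5→8.
Schedule J2@1, J3@1, J4@4, J6@1, J1@6, J5@8: d1:4  d2:3  d3:3  d4:5  d5:4  d6:2  d7:2  d8:5  d9:0 — peak 5.

5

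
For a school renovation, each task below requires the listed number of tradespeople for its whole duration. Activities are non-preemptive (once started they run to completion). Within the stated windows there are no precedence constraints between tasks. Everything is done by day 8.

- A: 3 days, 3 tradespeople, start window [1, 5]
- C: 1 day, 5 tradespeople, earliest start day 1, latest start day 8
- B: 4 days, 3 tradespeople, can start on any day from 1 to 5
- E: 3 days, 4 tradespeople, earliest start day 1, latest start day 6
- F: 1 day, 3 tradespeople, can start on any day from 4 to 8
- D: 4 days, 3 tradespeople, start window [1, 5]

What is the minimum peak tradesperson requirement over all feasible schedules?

Early-start (A@1, C@1, B@1, E@1, F@4, D@1) gives peak 18: d1:18  d2:13  d3:13  d4:9  d5:0  d6:0  d7:0  d8:0.
Shift B→2, E→6, D→5.
Schedule A@1, C@1, B@2, E@6, F@4, D@5: d1:8  d2:6  d3:6  d4:6  d5:6  d6:7  d7:7  d8:7 — peak 8.

8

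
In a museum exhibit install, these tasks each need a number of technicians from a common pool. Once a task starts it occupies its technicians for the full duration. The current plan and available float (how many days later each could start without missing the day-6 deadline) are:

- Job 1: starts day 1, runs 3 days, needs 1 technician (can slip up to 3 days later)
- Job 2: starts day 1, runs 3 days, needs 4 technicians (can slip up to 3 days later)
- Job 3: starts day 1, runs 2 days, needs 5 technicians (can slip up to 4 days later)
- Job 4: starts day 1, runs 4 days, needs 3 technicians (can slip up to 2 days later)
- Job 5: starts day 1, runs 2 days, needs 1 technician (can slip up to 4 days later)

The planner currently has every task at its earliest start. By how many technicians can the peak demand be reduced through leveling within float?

7

Early-start peak: d1:14  d2:14  d3:8  d4:3  d5:0  d6:0 ⇒ 14.
Leveled (Job 1@1, Job 2@4, Job 3@1, Job 4@3, Job 5@1): d1:7  d2:7  d3:4  d4:7  d5:7  d6:7 ⇒ 7.
Reduction 14 − 7 = 7.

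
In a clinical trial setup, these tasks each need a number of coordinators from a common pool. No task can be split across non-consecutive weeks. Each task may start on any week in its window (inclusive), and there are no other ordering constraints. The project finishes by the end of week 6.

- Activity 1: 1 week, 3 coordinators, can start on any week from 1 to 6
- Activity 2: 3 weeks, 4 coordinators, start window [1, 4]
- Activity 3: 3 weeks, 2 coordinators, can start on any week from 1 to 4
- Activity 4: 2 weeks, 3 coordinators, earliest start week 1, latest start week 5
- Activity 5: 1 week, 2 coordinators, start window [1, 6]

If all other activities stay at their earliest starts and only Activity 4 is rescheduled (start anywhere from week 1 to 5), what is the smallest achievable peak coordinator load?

11

Activity 4@1: w1:14  w2:9  w3:6  w4:0  w5:0  w6:0 → peak 14
Activity 4@2: w1:11  w2:9  w3:9  w4:0  w5:0  w6:0 → peak 11
Activity 4@3: w1:11  w2:6  w3:9  w4:3  w5:0  w6:0 → peak 11
Activity 4@4: w1:11  w2:6  w3:6  w4:3  w5:3  w6:0 → peak 11
Activity 4@5: w1:11  w2:6  w3:6  w4:0  w5:3  w6:3 → peak 11
Best is Activity 4@2, peak 11.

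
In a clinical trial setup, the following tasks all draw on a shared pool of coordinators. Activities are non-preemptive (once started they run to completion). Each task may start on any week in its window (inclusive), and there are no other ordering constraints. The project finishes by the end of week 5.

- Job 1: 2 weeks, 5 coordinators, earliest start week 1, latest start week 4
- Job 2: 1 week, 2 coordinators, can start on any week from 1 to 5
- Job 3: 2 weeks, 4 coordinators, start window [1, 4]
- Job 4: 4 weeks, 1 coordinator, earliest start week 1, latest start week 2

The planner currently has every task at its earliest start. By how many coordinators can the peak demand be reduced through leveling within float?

6

Early-start peak: w1:12  w2:10  w3:1  w4:1  w5:0 ⇒ 12.
Leveled (Job 1@1, Job 2@3, Job 3@4, Job 4@1): w1:6  w2:6  w3:3  w4:5  w5:4 ⇒ 6.
Reduction 12 − 6 = 6.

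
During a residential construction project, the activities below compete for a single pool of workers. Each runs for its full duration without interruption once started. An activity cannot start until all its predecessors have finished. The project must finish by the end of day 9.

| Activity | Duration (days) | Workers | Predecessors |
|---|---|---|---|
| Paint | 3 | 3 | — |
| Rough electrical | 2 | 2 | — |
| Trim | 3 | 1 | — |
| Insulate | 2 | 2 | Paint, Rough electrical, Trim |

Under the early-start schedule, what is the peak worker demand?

6

Early-start schedule: Paint@1, Rough electrical@1, Trim@1, Insulate@4.
Load per day: day 1: 6, day 2: 6, day 3: 4, day 4: 2, day 5: 2, day 6: 0, day 7: 0, day 8: 0, day 9: 0.
Peak is 6.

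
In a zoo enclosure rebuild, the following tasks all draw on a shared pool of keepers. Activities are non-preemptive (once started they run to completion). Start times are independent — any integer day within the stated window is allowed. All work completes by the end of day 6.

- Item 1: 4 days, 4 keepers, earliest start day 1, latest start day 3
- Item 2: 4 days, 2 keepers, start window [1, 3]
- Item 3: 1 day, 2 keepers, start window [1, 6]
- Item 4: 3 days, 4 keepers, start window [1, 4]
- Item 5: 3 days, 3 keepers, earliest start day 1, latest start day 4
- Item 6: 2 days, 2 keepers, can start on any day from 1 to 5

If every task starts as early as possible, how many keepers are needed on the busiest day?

17

Early-start schedule: Item 1@1, Item 2@1, Item 3@1, Item 4@1, Item 5@1, Item 6@1.
Load per day: day 1: 17, day 2: 15, day 3: 13, day 4: 6, day 5: 0, day 6: 0.
Peak is 17.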